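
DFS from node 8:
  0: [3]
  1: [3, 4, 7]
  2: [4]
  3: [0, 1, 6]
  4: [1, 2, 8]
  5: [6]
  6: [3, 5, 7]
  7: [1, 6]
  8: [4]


Visit 8, push [4]
Visit 4, push [2, 1]
Visit 1, push [7, 3]
Visit 3, push [6, 0]
Visit 0, push []
Visit 6, push [7, 5]
Visit 5, push []
Visit 7, push []
Visit 2, push []

DFS order: [8, 4, 1, 3, 0, 6, 5, 7, 2]


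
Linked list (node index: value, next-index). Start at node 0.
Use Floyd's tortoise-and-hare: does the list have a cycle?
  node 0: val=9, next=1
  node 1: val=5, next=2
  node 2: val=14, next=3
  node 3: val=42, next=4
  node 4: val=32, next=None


Floyd's tortoise (slow, +1) and hare (fast, +2):
  init: slow=0, fast=0
  step 1: slow=1, fast=2
  step 2: slow=2, fast=4
  step 3: fast -> None, no cycle

Cycle: no


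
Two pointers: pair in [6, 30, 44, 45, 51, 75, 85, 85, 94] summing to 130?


lo=0(6)+hi=8(94)=100
lo=1(30)+hi=8(94)=124
lo=2(44)+hi=8(94)=138
lo=2(44)+hi=7(85)=129
lo=3(45)+hi=7(85)=130

Yes: 45+85=130


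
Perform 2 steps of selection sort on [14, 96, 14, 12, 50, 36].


Initial: [14, 96, 14, 12, 50, 36]
Step 1: min=12 at 3
  Swap: [12, 96, 14, 14, 50, 36]
Step 2: min=14 at 2
  Swap: [12, 14, 96, 14, 50, 36]

After 2 steps: [12, 14, 96, 14, 50, 36]


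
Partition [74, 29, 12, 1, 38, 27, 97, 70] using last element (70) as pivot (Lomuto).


Pivot: 70
  29 <= 70: swap -> [29, 74, 12, 1, 38, 27, 97, 70]
  12 <= 70: swap -> [29, 12, 74, 1, 38, 27, 97, 70]
  1 <= 70: swap -> [29, 12, 1, 74, 38, 27, 97, 70]
  38 <= 70: swap -> [29, 12, 1, 38, 74, 27, 97, 70]
  27 <= 70: swap -> [29, 12, 1, 38, 27, 74, 97, 70]
Place pivot at 5: [29, 12, 1, 38, 27, 70, 97, 74]

Partitioned: [29, 12, 1, 38, 27, 70, 97, 74]


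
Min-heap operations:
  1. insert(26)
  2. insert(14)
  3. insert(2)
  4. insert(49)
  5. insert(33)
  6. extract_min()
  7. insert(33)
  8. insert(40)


insert(26) -> [26]
insert(14) -> [14, 26]
insert(2) -> [2, 26, 14]
insert(49) -> [2, 26, 14, 49]
insert(33) -> [2, 26, 14, 49, 33]
extract_min()->2, [14, 26, 33, 49]
insert(33) -> [14, 26, 33, 49, 33]
insert(40) -> [14, 26, 33, 49, 33, 40]

Final heap: [14, 26, 33, 49, 33, 40]


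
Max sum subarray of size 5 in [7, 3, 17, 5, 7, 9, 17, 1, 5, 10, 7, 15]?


[0:5]: 39
[1:6]: 41
[2:7]: 55
[3:8]: 39
[4:9]: 39
[5:10]: 42
[6:11]: 40
[7:12]: 38

Max: 55 at [2:7]


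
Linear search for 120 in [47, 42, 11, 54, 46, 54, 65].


i=0: 47!=120
i=1: 42!=120
i=2: 11!=120
i=3: 54!=120
i=4: 46!=120
i=5: 54!=120
i=6: 65!=120

Not found, 7 comps


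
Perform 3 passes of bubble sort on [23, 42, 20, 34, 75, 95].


Initial: [23, 42, 20, 34, 75, 95]
Pass 1: [23, 20, 34, 42, 75, 95] (2 swaps)
Pass 2: [20, 23, 34, 42, 75, 95] (1 swaps)
Pass 3: [20, 23, 34, 42, 75, 95] (0 swaps)

After 3 passes: [20, 23, 34, 42, 75, 95]


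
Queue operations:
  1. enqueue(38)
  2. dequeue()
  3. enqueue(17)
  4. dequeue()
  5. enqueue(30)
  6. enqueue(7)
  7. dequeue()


enqueue(38) -> [38]
dequeue()->38, []
enqueue(17) -> [17]
dequeue()->17, []
enqueue(30) -> [30]
enqueue(7) -> [30, 7]
dequeue()->30, [7]

Final queue: [7]


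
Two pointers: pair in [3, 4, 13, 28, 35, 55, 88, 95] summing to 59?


lo=0(3)+hi=7(95)=98
lo=0(3)+hi=6(88)=91
lo=0(3)+hi=5(55)=58
lo=1(4)+hi=5(55)=59

Yes: 4+55=59


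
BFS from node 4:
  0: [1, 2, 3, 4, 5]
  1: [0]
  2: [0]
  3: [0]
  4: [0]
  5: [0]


Visit 4, enqueue [0]
Visit 0, enqueue [1, 2, 3, 5]
Visit 1, enqueue []
Visit 2, enqueue []
Visit 3, enqueue []
Visit 5, enqueue []

BFS order: [4, 0, 1, 2, 3, 5]


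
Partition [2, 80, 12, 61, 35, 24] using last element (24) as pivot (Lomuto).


Pivot: 24
  2 <= 24: advance i (no swap)
  12 <= 24: swap -> [2, 12, 80, 61, 35, 24]
Place pivot at 2: [2, 12, 24, 61, 35, 80]

Partitioned: [2, 12, 24, 61, 35, 80]


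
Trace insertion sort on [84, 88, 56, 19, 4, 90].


Initial: [84, 88, 56, 19, 4, 90]
Insert 88: [84, 88, 56, 19, 4, 90]
Insert 56: [56, 84, 88, 19, 4, 90]
Insert 19: [19, 56, 84, 88, 4, 90]
Insert 4: [4, 19, 56, 84, 88, 90]
Insert 90: [4, 19, 56, 84, 88, 90]

Sorted: [4, 19, 56, 84, 88, 90]


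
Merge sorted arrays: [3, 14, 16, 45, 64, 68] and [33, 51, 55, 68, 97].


Take 3 from A
Take 14 from A
Take 16 from A
Take 33 from B
Take 45 from A
Take 51 from B
Take 55 from B
Take 64 from A
Take 68 from A

Merged: [3, 14, 16, 33, 45, 51, 55, 64, 68, 68, 97]


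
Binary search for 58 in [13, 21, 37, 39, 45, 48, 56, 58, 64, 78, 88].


Step 1: lo=0, hi=10, mid=5, val=48
Step 2: lo=6, hi=10, mid=8, val=64
Step 3: lo=6, hi=7, mid=6, val=56
Step 4: lo=7, hi=7, mid=7, val=58

Found at index 7


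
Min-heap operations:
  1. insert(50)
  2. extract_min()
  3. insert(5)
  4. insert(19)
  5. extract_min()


insert(50) -> [50]
extract_min()->50, []
insert(5) -> [5]
insert(19) -> [5, 19]
extract_min()->5, [19]

Final heap: [19]


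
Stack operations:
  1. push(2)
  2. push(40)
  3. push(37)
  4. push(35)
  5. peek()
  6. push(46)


push(2) -> [2]
push(40) -> [2, 40]
push(37) -> [2, 40, 37]
push(35) -> [2, 40, 37, 35]
peek()->35
push(46) -> [2, 40, 37, 35, 46]

Final stack: [2, 40, 37, 35, 46]


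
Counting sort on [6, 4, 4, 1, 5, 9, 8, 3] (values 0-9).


Input: [6, 4, 4, 1, 5, 9, 8, 3]
Counts: [0, 1, 0, 1, 2, 1, 1, 0, 1, 1]

Sorted: [1, 3, 4, 4, 5, 6, 8, 9]


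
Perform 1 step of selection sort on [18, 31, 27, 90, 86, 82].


Initial: [18, 31, 27, 90, 86, 82]
Step 1: min=18 at 0
  Swap: [18, 31, 27, 90, 86, 82]

After 1 step: [18, 31, 27, 90, 86, 82]


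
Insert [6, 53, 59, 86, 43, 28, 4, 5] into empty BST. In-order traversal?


Insert 6: root
Insert 53: R from 6
Insert 59: R from 6 -> R from 53
Insert 86: R from 6 -> R from 53 -> R from 59
Insert 43: R from 6 -> L from 53
Insert 28: R from 6 -> L from 53 -> L from 43
Insert 4: L from 6
Insert 5: L from 6 -> R from 4

In-order: [4, 5, 6, 28, 43, 53, 59, 86]


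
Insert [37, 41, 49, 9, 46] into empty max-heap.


Insert 37: [37]
Insert 41: [41, 37]
Insert 49: [49, 37, 41]
Insert 9: [49, 37, 41, 9]
Insert 46: [49, 46, 41, 9, 37]

Final heap: [49, 46, 41, 9, 37]


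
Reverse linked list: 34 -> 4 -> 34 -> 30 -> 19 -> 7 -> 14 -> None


Step 1: curr=34, set curr.next=prev(None) | reversed so far: 34
Step 2: curr=4, set curr.next=prev(34) | reversed so far: 4 -> 34
Step 3: curr=34, set curr.next=prev(4) | reversed so far: 34 -> 4 -> 34
Step 4: curr=30, set curr.next=prev(34) | reversed so far: 30 -> 34 -> 4 -> 34
Step 5: curr=19, set curr.next=prev(30) | reversed so far: 19 -> 30 -> 34 -> 4 -> 34
Step 6: curr=7, set curr.next=prev(19) | reversed so far: 7 -> 19 -> 30 -> 34 -> 4 -> 34
Step 7: curr=14, set curr.next=prev(7) | reversed so far: 14 -> 7 -> 19 -> 30 -> 34 -> 4 -> 34

14 -> 7 -> 19 -> 30 -> 34 -> 4 -> 34 -> None


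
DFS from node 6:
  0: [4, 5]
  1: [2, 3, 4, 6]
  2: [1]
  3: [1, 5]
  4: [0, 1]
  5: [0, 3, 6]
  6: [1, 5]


Visit 6, push [5, 1]
Visit 1, push [4, 3, 2]
Visit 2, push []
Visit 3, push [5]
Visit 5, push [0]
Visit 0, push [4]
Visit 4, push []

DFS order: [6, 1, 2, 3, 5, 0, 4]


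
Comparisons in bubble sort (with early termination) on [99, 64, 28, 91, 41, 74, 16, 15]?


Algorithm: bubble sort (with early termination)
Input: [99, 64, 28, 91, 41, 74, 16, 15]
Sorted: [15, 16, 28, 41, 64, 74, 91, 99]

28


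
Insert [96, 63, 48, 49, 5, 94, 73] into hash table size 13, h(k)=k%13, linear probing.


Insert 96: h=5 -> slot 5
Insert 63: h=11 -> slot 11
Insert 48: h=9 -> slot 9
Insert 49: h=10 -> slot 10
Insert 5: h=5, 1 probes -> slot 6
Insert 94: h=3 -> slot 3
Insert 73: h=8 -> slot 8

Table: [None, None, None, 94, None, 96, 5, None, 73, 48, 49, 63, None]


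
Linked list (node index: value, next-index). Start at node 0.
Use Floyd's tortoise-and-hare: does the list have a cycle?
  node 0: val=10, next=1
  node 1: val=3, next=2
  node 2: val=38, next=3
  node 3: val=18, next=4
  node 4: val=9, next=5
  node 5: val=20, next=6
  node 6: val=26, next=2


Floyd's tortoise (slow, +1) and hare (fast, +2):
  init: slow=0, fast=0
  step 1: slow=1, fast=2
  step 2: slow=2, fast=4
  step 3: slow=3, fast=6
  step 4: slow=4, fast=3
  step 5: slow=5, fast=5
  slow == fast at node 5: cycle detected

Cycle: yes


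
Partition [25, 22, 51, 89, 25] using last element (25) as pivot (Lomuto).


Pivot: 25
  25 <= 25: advance i (no swap)
  22 <= 25: advance i (no swap)
Place pivot at 2: [25, 22, 25, 89, 51]

Partitioned: [25, 22, 25, 89, 51]


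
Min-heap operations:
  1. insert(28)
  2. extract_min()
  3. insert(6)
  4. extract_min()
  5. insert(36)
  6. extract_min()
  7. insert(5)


insert(28) -> [28]
extract_min()->28, []
insert(6) -> [6]
extract_min()->6, []
insert(36) -> [36]
extract_min()->36, []
insert(5) -> [5]

Final heap: [5]


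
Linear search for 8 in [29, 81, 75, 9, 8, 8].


i=0: 29!=8
i=1: 81!=8
i=2: 75!=8
i=3: 9!=8
i=4: 8==8 found!

Found at 4, 5 comps


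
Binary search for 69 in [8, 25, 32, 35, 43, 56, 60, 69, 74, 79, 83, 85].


Step 1: lo=0, hi=11, mid=5, val=56
Step 2: lo=6, hi=11, mid=8, val=74
Step 3: lo=6, hi=7, mid=6, val=60
Step 4: lo=7, hi=7, mid=7, val=69

Found at index 7


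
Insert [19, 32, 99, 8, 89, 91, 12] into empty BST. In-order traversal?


Insert 19: root
Insert 32: R from 19
Insert 99: R from 19 -> R from 32
Insert 8: L from 19
Insert 89: R from 19 -> R from 32 -> L from 99
Insert 91: R from 19 -> R from 32 -> L from 99 -> R from 89
Insert 12: L from 19 -> R from 8

In-order: [8, 12, 19, 32, 89, 91, 99]


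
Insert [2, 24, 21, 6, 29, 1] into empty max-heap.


Insert 2: [2]
Insert 24: [24, 2]
Insert 21: [24, 2, 21]
Insert 6: [24, 6, 21, 2]
Insert 29: [29, 24, 21, 2, 6]
Insert 1: [29, 24, 21, 2, 6, 1]

Final heap: [29, 24, 21, 2, 6, 1]


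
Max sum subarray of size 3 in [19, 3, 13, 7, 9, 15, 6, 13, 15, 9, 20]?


[0:3]: 35
[1:4]: 23
[2:5]: 29
[3:6]: 31
[4:7]: 30
[5:8]: 34
[6:9]: 34
[7:10]: 37
[8:11]: 44

Max: 44 at [8:11]


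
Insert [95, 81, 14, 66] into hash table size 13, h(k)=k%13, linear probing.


Insert 95: h=4 -> slot 4
Insert 81: h=3 -> slot 3
Insert 14: h=1 -> slot 1
Insert 66: h=1, 1 probes -> slot 2

Table: [None, 14, 66, 81, 95, None, None, None, None, None, None, None, None]


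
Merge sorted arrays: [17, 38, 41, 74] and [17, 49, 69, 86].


Take 17 from A
Take 17 from B
Take 38 from A
Take 41 from A
Take 49 from B
Take 69 from B
Take 74 from A

Merged: [17, 17, 38, 41, 49, 69, 74, 86]


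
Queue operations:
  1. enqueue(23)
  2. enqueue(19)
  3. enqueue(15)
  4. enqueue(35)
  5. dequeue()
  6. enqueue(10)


enqueue(23) -> [23]
enqueue(19) -> [23, 19]
enqueue(15) -> [23, 19, 15]
enqueue(35) -> [23, 19, 15, 35]
dequeue()->23, [19, 15, 35]
enqueue(10) -> [19, 15, 35, 10]

Final queue: [19, 15, 35, 10]


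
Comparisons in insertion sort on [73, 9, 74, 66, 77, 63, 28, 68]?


Algorithm: insertion sort
Input: [73, 9, 74, 66, 77, 63, 28, 68]
Sorted: [9, 28, 63, 66, 68, 73, 74, 77]

21


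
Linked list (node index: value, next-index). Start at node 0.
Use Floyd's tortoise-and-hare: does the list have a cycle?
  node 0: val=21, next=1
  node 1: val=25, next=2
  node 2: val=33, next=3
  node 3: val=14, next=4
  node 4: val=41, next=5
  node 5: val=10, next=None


Floyd's tortoise (slow, +1) and hare (fast, +2):
  init: slow=0, fast=0
  step 1: slow=1, fast=2
  step 2: slow=2, fast=4
  step 3: fast 4->5->None, no cycle

Cycle: no


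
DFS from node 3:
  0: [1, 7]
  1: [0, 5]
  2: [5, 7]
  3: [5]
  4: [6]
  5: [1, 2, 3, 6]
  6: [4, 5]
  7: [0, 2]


Visit 3, push [5]
Visit 5, push [6, 2, 1]
Visit 1, push [0]
Visit 0, push [7]
Visit 7, push [2]
Visit 2, push []
Visit 6, push [4]
Visit 4, push []

DFS order: [3, 5, 1, 0, 7, 2, 6, 4]


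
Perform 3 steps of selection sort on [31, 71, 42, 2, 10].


Initial: [31, 71, 42, 2, 10]
Step 1: min=2 at 3
  Swap: [2, 71, 42, 31, 10]
Step 2: min=10 at 4
  Swap: [2, 10, 42, 31, 71]
Step 3: min=31 at 3
  Swap: [2, 10, 31, 42, 71]

After 3 steps: [2, 10, 31, 42, 71]


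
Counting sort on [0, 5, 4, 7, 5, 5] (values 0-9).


Input: [0, 5, 4, 7, 5, 5]
Counts: [1, 0, 0, 0, 1, 3, 0, 1, 0, 0]

Sorted: [0, 4, 5, 5, 5, 7]


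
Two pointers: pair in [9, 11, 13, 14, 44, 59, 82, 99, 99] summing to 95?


lo=0(9)+hi=8(99)=108
lo=0(9)+hi=7(99)=108
lo=0(9)+hi=6(82)=91
lo=1(11)+hi=6(82)=93
lo=2(13)+hi=6(82)=95

Yes: 13+82=95


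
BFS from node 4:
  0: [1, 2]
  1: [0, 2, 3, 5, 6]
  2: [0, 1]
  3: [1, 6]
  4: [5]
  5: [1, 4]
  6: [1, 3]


Visit 4, enqueue [5]
Visit 5, enqueue [1]
Visit 1, enqueue [0, 2, 3, 6]
Visit 0, enqueue []
Visit 2, enqueue []
Visit 3, enqueue []
Visit 6, enqueue []

BFS order: [4, 5, 1, 0, 2, 3, 6]


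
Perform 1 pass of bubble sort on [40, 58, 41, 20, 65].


Initial: [40, 58, 41, 20, 65]
Pass 1: [40, 41, 20, 58, 65] (2 swaps)

After 1 pass: [40, 41, 20, 58, 65]


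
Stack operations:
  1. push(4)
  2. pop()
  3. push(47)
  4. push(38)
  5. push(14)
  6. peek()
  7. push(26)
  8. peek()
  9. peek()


push(4) -> [4]
pop()->4, []
push(47) -> [47]
push(38) -> [47, 38]
push(14) -> [47, 38, 14]
peek()->14
push(26) -> [47, 38, 14, 26]
peek()->26
peek()->26

Final stack: [47, 38, 14, 26]


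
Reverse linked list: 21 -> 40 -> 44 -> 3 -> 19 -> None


Step 1: curr=21, set curr.next=prev(None) | reversed so far: 21
Step 2: curr=40, set curr.next=prev(21) | reversed so far: 40 -> 21
Step 3: curr=44, set curr.next=prev(40) | reversed so far: 44 -> 40 -> 21
Step 4: curr=3, set curr.next=prev(44) | reversed so far: 3 -> 44 -> 40 -> 21
Step 5: curr=19, set curr.next=prev(3) | reversed so far: 19 -> 3 -> 44 -> 40 -> 21

19 -> 3 -> 44 -> 40 -> 21 -> None


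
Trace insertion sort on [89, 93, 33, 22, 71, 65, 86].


Initial: [89, 93, 33, 22, 71, 65, 86]
Insert 93: [89, 93, 33, 22, 71, 65, 86]
Insert 33: [33, 89, 93, 22, 71, 65, 86]
Insert 22: [22, 33, 89, 93, 71, 65, 86]
Insert 71: [22, 33, 71, 89, 93, 65, 86]
Insert 65: [22, 33, 65, 71, 89, 93, 86]
Insert 86: [22, 33, 65, 71, 86, 89, 93]

Sorted: [22, 33, 65, 71, 86, 89, 93]


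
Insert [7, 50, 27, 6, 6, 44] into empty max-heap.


Insert 7: [7]
Insert 50: [50, 7]
Insert 27: [50, 7, 27]
Insert 6: [50, 7, 27, 6]
Insert 6: [50, 7, 27, 6, 6]
Insert 44: [50, 7, 44, 6, 6, 27]

Final heap: [50, 7, 44, 6, 6, 27]


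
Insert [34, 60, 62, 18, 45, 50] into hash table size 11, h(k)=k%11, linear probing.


Insert 34: h=1 -> slot 1
Insert 60: h=5 -> slot 5
Insert 62: h=7 -> slot 7
Insert 18: h=7, 1 probes -> slot 8
Insert 45: h=1, 1 probes -> slot 2
Insert 50: h=6 -> slot 6

Table: [None, 34, 45, None, None, 60, 50, 62, 18, None, None]


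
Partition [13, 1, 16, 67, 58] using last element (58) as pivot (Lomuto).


Pivot: 58
  13 <= 58: advance i (no swap)
  1 <= 58: advance i (no swap)
  16 <= 58: advance i (no swap)
Place pivot at 3: [13, 1, 16, 58, 67]

Partitioned: [13, 1, 16, 58, 67]


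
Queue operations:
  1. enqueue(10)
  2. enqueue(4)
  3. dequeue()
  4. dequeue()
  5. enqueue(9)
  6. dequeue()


enqueue(10) -> [10]
enqueue(4) -> [10, 4]
dequeue()->10, [4]
dequeue()->4, []
enqueue(9) -> [9]
dequeue()->9, []

Final queue: []


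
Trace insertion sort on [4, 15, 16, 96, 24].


Initial: [4, 15, 16, 96, 24]
Insert 15: [4, 15, 16, 96, 24]
Insert 16: [4, 15, 16, 96, 24]
Insert 96: [4, 15, 16, 96, 24]
Insert 24: [4, 15, 16, 24, 96]

Sorted: [4, 15, 16, 24, 96]


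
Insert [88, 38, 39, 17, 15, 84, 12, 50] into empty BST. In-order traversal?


Insert 88: root
Insert 38: L from 88
Insert 39: L from 88 -> R from 38
Insert 17: L from 88 -> L from 38
Insert 15: L from 88 -> L from 38 -> L from 17
Insert 84: L from 88 -> R from 38 -> R from 39
Insert 12: L from 88 -> L from 38 -> L from 17 -> L from 15
Insert 50: L from 88 -> R from 38 -> R from 39 -> L from 84

In-order: [12, 15, 17, 38, 39, 50, 84, 88]


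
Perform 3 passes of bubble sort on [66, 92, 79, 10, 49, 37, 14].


Initial: [66, 92, 79, 10, 49, 37, 14]
Pass 1: [66, 79, 10, 49, 37, 14, 92] (5 swaps)
Pass 2: [66, 10, 49, 37, 14, 79, 92] (4 swaps)
Pass 3: [10, 49, 37, 14, 66, 79, 92] (4 swaps)

After 3 passes: [10, 49, 37, 14, 66, 79, 92]


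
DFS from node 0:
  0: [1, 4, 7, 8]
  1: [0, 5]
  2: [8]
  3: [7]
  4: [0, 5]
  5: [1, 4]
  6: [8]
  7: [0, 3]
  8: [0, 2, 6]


Visit 0, push [8, 7, 4, 1]
Visit 1, push [5]
Visit 5, push [4]
Visit 4, push []
Visit 7, push [3]
Visit 3, push []
Visit 8, push [6, 2]
Visit 2, push []
Visit 6, push []

DFS order: [0, 1, 5, 4, 7, 3, 8, 2, 6]


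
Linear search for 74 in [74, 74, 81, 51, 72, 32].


i=0: 74==74 found!

Found at 0, 1 comps


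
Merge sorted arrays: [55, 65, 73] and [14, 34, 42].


Take 14 from B
Take 34 from B
Take 42 from B

Merged: [14, 34, 42, 55, 65, 73]


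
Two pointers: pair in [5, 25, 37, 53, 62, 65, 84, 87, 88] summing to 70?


lo=0(5)+hi=8(88)=93
lo=0(5)+hi=7(87)=92
lo=0(5)+hi=6(84)=89
lo=0(5)+hi=5(65)=70

Yes: 5+65=70


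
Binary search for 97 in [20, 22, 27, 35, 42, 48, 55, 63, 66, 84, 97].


Step 1: lo=0, hi=10, mid=5, val=48
Step 2: lo=6, hi=10, mid=8, val=66
Step 3: lo=9, hi=10, mid=9, val=84
Step 4: lo=10, hi=10, mid=10, val=97

Found at index 10


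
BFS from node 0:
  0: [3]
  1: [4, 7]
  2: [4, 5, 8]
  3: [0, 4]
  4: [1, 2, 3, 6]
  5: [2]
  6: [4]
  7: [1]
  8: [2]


Visit 0, enqueue [3]
Visit 3, enqueue [4]
Visit 4, enqueue [1, 2, 6]
Visit 1, enqueue [7]
Visit 2, enqueue [5, 8]
Visit 6, enqueue []
Visit 7, enqueue []
Visit 5, enqueue []
Visit 8, enqueue []

BFS order: [0, 3, 4, 1, 2, 6, 7, 5, 8]


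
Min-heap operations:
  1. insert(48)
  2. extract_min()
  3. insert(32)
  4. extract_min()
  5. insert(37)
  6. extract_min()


insert(48) -> [48]
extract_min()->48, []
insert(32) -> [32]
extract_min()->32, []
insert(37) -> [37]
extract_min()->37, []

Final heap: []


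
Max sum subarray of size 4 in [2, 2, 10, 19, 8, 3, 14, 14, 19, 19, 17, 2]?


[0:4]: 33
[1:5]: 39
[2:6]: 40
[3:7]: 44
[4:8]: 39
[5:9]: 50
[6:10]: 66
[7:11]: 69
[8:12]: 57

Max: 69 at [7:11]


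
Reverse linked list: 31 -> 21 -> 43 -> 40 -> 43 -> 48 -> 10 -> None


Step 1: curr=31, set curr.next=prev(None) | reversed so far: 31
Step 2: curr=21, set curr.next=prev(31) | reversed so far: 21 -> 31
Step 3: curr=43, set curr.next=prev(21) | reversed so far: 43 -> 21 -> 31
Step 4: curr=40, set curr.next=prev(43) | reversed so far: 40 -> 43 -> 21 -> 31
Step 5: curr=43, set curr.next=prev(40) | reversed so far: 43 -> 40 -> 43 -> 21 -> 31
Step 6: curr=48, set curr.next=prev(43) | reversed so far: 48 -> 43 -> 40 -> 43 -> 21 -> 31
Step 7: curr=10, set curr.next=prev(48) | reversed so far: 10 -> 48 -> 43 -> 40 -> 43 -> 21 -> 31

10 -> 48 -> 43 -> 40 -> 43 -> 21 -> 31 -> None


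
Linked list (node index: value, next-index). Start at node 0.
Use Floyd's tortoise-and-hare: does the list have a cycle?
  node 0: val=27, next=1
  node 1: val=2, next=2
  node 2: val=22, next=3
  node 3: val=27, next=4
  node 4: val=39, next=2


Floyd's tortoise (slow, +1) and hare (fast, +2):
  init: slow=0, fast=0
  step 1: slow=1, fast=2
  step 2: slow=2, fast=4
  step 3: slow=3, fast=3
  slow == fast at node 3: cycle detected

Cycle: yes


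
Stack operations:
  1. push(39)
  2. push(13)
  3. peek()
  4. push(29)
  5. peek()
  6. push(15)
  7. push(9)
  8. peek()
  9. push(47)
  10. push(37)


push(39) -> [39]
push(13) -> [39, 13]
peek()->13
push(29) -> [39, 13, 29]
peek()->29
push(15) -> [39, 13, 29, 15]
push(9) -> [39, 13, 29, 15, 9]
peek()->9
push(47) -> [39, 13, 29, 15, 9, 47]
push(37) -> [39, 13, 29, 15, 9, 47, 37]

Final stack: [39, 13, 29, 15, 9, 47, 37]


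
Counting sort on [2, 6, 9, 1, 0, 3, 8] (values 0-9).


Input: [2, 6, 9, 1, 0, 3, 8]
Counts: [1, 1, 1, 1, 0, 0, 1, 0, 1, 1]

Sorted: [0, 1, 2, 3, 6, 8, 9]


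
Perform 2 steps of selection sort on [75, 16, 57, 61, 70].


Initial: [75, 16, 57, 61, 70]
Step 1: min=16 at 1
  Swap: [16, 75, 57, 61, 70]
Step 2: min=57 at 2
  Swap: [16, 57, 75, 61, 70]

After 2 steps: [16, 57, 75, 61, 70]


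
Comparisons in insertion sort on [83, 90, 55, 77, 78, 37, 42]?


Algorithm: insertion sort
Input: [83, 90, 55, 77, 78, 37, 42]
Sorted: [37, 42, 55, 77, 78, 83, 90]

20


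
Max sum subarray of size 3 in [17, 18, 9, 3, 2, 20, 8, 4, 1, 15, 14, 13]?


[0:3]: 44
[1:4]: 30
[2:5]: 14
[3:6]: 25
[4:7]: 30
[5:8]: 32
[6:9]: 13
[7:10]: 20
[8:11]: 30
[9:12]: 42

Max: 44 at [0:3]


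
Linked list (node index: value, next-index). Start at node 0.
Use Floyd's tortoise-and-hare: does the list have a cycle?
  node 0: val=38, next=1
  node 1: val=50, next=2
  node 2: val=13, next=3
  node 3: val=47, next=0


Floyd's tortoise (slow, +1) and hare (fast, +2):
  init: slow=0, fast=0
  step 1: slow=1, fast=2
  step 2: slow=2, fast=0
  step 3: slow=3, fast=2
  step 4: slow=0, fast=0
  slow == fast at node 0: cycle detected

Cycle: yes


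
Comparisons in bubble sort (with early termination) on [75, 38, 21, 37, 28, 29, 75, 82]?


Algorithm: bubble sort (with early termination)
Input: [75, 38, 21, 37, 28, 29, 75, 82]
Sorted: [21, 28, 29, 37, 38, 75, 75, 82]

22


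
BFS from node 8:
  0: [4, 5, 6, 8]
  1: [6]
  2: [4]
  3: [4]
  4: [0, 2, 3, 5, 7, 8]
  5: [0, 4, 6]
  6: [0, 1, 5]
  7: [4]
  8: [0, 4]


Visit 8, enqueue [0, 4]
Visit 0, enqueue [5, 6]
Visit 4, enqueue [2, 3, 7]
Visit 5, enqueue []
Visit 6, enqueue [1]
Visit 2, enqueue []
Visit 3, enqueue []
Visit 7, enqueue []
Visit 1, enqueue []

BFS order: [8, 0, 4, 5, 6, 2, 3, 7, 1]


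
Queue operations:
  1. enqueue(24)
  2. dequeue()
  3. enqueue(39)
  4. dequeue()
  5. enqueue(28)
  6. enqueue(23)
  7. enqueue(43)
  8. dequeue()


enqueue(24) -> [24]
dequeue()->24, []
enqueue(39) -> [39]
dequeue()->39, []
enqueue(28) -> [28]
enqueue(23) -> [28, 23]
enqueue(43) -> [28, 23, 43]
dequeue()->28, [23, 43]

Final queue: [23, 43]


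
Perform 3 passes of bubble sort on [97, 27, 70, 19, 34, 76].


Initial: [97, 27, 70, 19, 34, 76]
Pass 1: [27, 70, 19, 34, 76, 97] (5 swaps)
Pass 2: [27, 19, 34, 70, 76, 97] (2 swaps)
Pass 3: [19, 27, 34, 70, 76, 97] (1 swaps)

After 3 passes: [19, 27, 34, 70, 76, 97]


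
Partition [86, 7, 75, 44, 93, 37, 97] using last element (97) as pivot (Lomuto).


Pivot: 97
  86 <= 97: advance i (no swap)
  7 <= 97: advance i (no swap)
  75 <= 97: advance i (no swap)
  44 <= 97: advance i (no swap)
  93 <= 97: advance i (no swap)
  37 <= 97: advance i (no swap)
Place pivot at 6: [86, 7, 75, 44, 93, 37, 97]

Partitioned: [86, 7, 75, 44, 93, 37, 97]


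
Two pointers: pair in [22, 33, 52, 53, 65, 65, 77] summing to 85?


lo=0(22)+hi=6(77)=99
lo=0(22)+hi=5(65)=87
lo=0(22)+hi=4(65)=87
lo=0(22)+hi=3(53)=75
lo=1(33)+hi=3(53)=86
lo=1(33)+hi=2(52)=85

Yes: 33+52=85


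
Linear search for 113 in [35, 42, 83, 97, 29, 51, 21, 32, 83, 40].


i=0: 35!=113
i=1: 42!=113
i=2: 83!=113
i=3: 97!=113
i=4: 29!=113
i=5: 51!=113
i=6: 21!=113
i=7: 32!=113
i=8: 83!=113
i=9: 40!=113

Not found, 10 comps


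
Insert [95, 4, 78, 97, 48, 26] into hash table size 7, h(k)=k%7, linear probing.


Insert 95: h=4 -> slot 4
Insert 4: h=4, 1 probes -> slot 5
Insert 78: h=1 -> slot 1
Insert 97: h=6 -> slot 6
Insert 48: h=6, 1 probes -> slot 0
Insert 26: h=5, 4 probes -> slot 2

Table: [48, 78, 26, None, 95, 4, 97]


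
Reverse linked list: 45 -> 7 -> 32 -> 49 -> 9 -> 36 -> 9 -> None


Step 1: curr=45, set curr.next=prev(None) | reversed so far: 45
Step 2: curr=7, set curr.next=prev(45) | reversed so far: 7 -> 45
Step 3: curr=32, set curr.next=prev(7) | reversed so far: 32 -> 7 -> 45
Step 4: curr=49, set curr.next=prev(32) | reversed so far: 49 -> 32 -> 7 -> 45
Step 5: curr=9, set curr.next=prev(49) | reversed so far: 9 -> 49 -> 32 -> 7 -> 45
Step 6: curr=36, set curr.next=prev(9) | reversed so far: 36 -> 9 -> 49 -> 32 -> 7 -> 45
Step 7: curr=9, set curr.next=prev(36) | reversed so far: 9 -> 36 -> 9 -> 49 -> 32 -> 7 -> 45

9 -> 36 -> 9 -> 49 -> 32 -> 7 -> 45 -> None


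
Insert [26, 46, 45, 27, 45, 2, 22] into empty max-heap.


Insert 26: [26]
Insert 46: [46, 26]
Insert 45: [46, 26, 45]
Insert 27: [46, 27, 45, 26]
Insert 45: [46, 45, 45, 26, 27]
Insert 2: [46, 45, 45, 26, 27, 2]
Insert 22: [46, 45, 45, 26, 27, 2, 22]

Final heap: [46, 45, 45, 26, 27, 2, 22]


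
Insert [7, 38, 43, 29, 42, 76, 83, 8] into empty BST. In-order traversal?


Insert 7: root
Insert 38: R from 7
Insert 43: R from 7 -> R from 38
Insert 29: R from 7 -> L from 38
Insert 42: R from 7 -> R from 38 -> L from 43
Insert 76: R from 7 -> R from 38 -> R from 43
Insert 83: R from 7 -> R from 38 -> R from 43 -> R from 76
Insert 8: R from 7 -> L from 38 -> L from 29

In-order: [7, 8, 29, 38, 42, 43, 76, 83]


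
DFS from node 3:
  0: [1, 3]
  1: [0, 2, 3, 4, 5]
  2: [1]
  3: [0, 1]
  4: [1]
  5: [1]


Visit 3, push [1, 0]
Visit 0, push [1]
Visit 1, push [5, 4, 2]
Visit 2, push []
Visit 4, push []
Visit 5, push []

DFS order: [3, 0, 1, 2, 4, 5]


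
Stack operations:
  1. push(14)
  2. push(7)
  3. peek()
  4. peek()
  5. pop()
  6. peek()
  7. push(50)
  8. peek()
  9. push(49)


push(14) -> [14]
push(7) -> [14, 7]
peek()->7
peek()->7
pop()->7, [14]
peek()->14
push(50) -> [14, 50]
peek()->50
push(49) -> [14, 50, 49]

Final stack: [14, 50, 49]


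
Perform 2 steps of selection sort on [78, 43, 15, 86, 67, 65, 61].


Initial: [78, 43, 15, 86, 67, 65, 61]
Step 1: min=15 at 2
  Swap: [15, 43, 78, 86, 67, 65, 61]
Step 2: min=43 at 1
  Swap: [15, 43, 78, 86, 67, 65, 61]

After 2 steps: [15, 43, 78, 86, 67, 65, 61]


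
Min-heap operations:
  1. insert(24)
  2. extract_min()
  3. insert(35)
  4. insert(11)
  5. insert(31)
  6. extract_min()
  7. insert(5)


insert(24) -> [24]
extract_min()->24, []
insert(35) -> [35]
insert(11) -> [11, 35]
insert(31) -> [11, 35, 31]
extract_min()->11, [31, 35]
insert(5) -> [5, 35, 31]

Final heap: [5, 35, 31]


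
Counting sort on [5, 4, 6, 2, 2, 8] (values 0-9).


Input: [5, 4, 6, 2, 2, 8]
Counts: [0, 0, 2, 0, 1, 1, 1, 0, 1, 0]

Sorted: [2, 2, 4, 5, 6, 8]


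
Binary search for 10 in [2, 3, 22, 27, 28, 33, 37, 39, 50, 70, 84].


Step 1: lo=0, hi=10, mid=5, val=33
Step 2: lo=0, hi=4, mid=2, val=22
Step 3: lo=0, hi=1, mid=0, val=2
Step 4: lo=1, hi=1, mid=1, val=3

Not found


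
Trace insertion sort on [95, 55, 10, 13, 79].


Initial: [95, 55, 10, 13, 79]
Insert 55: [55, 95, 10, 13, 79]
Insert 10: [10, 55, 95, 13, 79]
Insert 13: [10, 13, 55, 95, 79]
Insert 79: [10, 13, 55, 79, 95]

Sorted: [10, 13, 55, 79, 95]


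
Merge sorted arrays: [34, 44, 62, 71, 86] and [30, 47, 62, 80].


Take 30 from B
Take 34 from A
Take 44 from A
Take 47 from B
Take 62 from A
Take 62 from B
Take 71 from A
Take 80 from B

Merged: [30, 34, 44, 47, 62, 62, 71, 80, 86]


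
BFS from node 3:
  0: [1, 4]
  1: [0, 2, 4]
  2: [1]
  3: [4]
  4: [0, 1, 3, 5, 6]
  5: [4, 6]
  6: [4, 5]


Visit 3, enqueue [4]
Visit 4, enqueue [0, 1, 5, 6]
Visit 0, enqueue []
Visit 1, enqueue [2]
Visit 5, enqueue []
Visit 6, enqueue []
Visit 2, enqueue []

BFS order: [3, 4, 0, 1, 5, 6, 2]


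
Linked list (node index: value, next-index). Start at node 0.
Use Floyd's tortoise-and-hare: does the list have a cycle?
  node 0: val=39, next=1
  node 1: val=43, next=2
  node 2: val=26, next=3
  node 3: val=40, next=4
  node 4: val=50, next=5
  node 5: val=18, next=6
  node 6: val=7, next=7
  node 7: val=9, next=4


Floyd's tortoise (slow, +1) and hare (fast, +2):
  init: slow=0, fast=0
  step 1: slow=1, fast=2
  step 2: slow=2, fast=4
  step 3: slow=3, fast=6
  step 4: slow=4, fast=4
  slow == fast at node 4: cycle detected

Cycle: yes


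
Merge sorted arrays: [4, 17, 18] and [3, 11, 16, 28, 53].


Take 3 from B
Take 4 from A
Take 11 from B
Take 16 from B
Take 17 from A
Take 18 from A

Merged: [3, 4, 11, 16, 17, 18, 28, 53]


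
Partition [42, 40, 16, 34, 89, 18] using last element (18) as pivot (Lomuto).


Pivot: 18
  16 <= 18: swap -> [16, 40, 42, 34, 89, 18]
Place pivot at 1: [16, 18, 42, 34, 89, 40]

Partitioned: [16, 18, 42, 34, 89, 40]


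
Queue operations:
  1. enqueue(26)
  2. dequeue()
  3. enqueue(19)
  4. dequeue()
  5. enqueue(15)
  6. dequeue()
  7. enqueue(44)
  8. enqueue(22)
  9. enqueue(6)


enqueue(26) -> [26]
dequeue()->26, []
enqueue(19) -> [19]
dequeue()->19, []
enqueue(15) -> [15]
dequeue()->15, []
enqueue(44) -> [44]
enqueue(22) -> [44, 22]
enqueue(6) -> [44, 22, 6]

Final queue: [44, 22, 6]


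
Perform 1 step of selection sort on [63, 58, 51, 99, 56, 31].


Initial: [63, 58, 51, 99, 56, 31]
Step 1: min=31 at 5
  Swap: [31, 58, 51, 99, 56, 63]

After 1 step: [31, 58, 51, 99, 56, 63]


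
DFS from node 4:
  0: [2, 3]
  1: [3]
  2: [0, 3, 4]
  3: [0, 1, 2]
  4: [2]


Visit 4, push [2]
Visit 2, push [3, 0]
Visit 0, push [3]
Visit 3, push [1]
Visit 1, push []

DFS order: [4, 2, 0, 3, 1]


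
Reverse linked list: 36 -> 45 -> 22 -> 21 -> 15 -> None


Step 1: curr=36, set curr.next=prev(None) | reversed so far: 36
Step 2: curr=45, set curr.next=prev(36) | reversed so far: 45 -> 36
Step 3: curr=22, set curr.next=prev(45) | reversed so far: 22 -> 45 -> 36
Step 4: curr=21, set curr.next=prev(22) | reversed so far: 21 -> 22 -> 45 -> 36
Step 5: curr=15, set curr.next=prev(21) | reversed so far: 15 -> 21 -> 22 -> 45 -> 36

15 -> 21 -> 22 -> 45 -> 36 -> None


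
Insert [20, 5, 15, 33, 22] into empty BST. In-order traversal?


Insert 20: root
Insert 5: L from 20
Insert 15: L from 20 -> R from 5
Insert 33: R from 20
Insert 22: R from 20 -> L from 33

In-order: [5, 15, 20, 22, 33]


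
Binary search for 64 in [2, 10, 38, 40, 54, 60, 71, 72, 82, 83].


Step 1: lo=0, hi=9, mid=4, val=54
Step 2: lo=5, hi=9, mid=7, val=72
Step 3: lo=5, hi=6, mid=5, val=60
Step 4: lo=6, hi=6, mid=6, val=71

Not found


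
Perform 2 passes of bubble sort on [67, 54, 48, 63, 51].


Initial: [67, 54, 48, 63, 51]
Pass 1: [54, 48, 63, 51, 67] (4 swaps)
Pass 2: [48, 54, 51, 63, 67] (2 swaps)

After 2 passes: [48, 54, 51, 63, 67]


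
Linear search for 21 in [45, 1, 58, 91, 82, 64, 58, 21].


i=0: 45!=21
i=1: 1!=21
i=2: 58!=21
i=3: 91!=21
i=4: 82!=21
i=5: 64!=21
i=6: 58!=21
i=7: 21==21 found!

Found at 7, 8 comps


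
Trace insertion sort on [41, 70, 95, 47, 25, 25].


Initial: [41, 70, 95, 47, 25, 25]
Insert 70: [41, 70, 95, 47, 25, 25]
Insert 95: [41, 70, 95, 47, 25, 25]
Insert 47: [41, 47, 70, 95, 25, 25]
Insert 25: [25, 41, 47, 70, 95, 25]
Insert 25: [25, 25, 41, 47, 70, 95]

Sorted: [25, 25, 41, 47, 70, 95]


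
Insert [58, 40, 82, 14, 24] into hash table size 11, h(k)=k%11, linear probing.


Insert 58: h=3 -> slot 3
Insert 40: h=7 -> slot 7
Insert 82: h=5 -> slot 5
Insert 14: h=3, 1 probes -> slot 4
Insert 24: h=2 -> slot 2

Table: [None, None, 24, 58, 14, 82, None, 40, None, None, None]


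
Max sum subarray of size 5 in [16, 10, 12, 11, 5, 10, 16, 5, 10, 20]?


[0:5]: 54
[1:6]: 48
[2:7]: 54
[3:8]: 47
[4:9]: 46
[5:10]: 61

Max: 61 at [5:10]


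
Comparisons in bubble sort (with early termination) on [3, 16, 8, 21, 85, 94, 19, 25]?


Algorithm: bubble sort (with early termination)
Input: [3, 16, 8, 21, 85, 94, 19, 25]
Sorted: [3, 8, 16, 19, 21, 25, 85, 94]

22


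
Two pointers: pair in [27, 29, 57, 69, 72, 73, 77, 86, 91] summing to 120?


lo=0(27)+hi=8(91)=118
lo=1(29)+hi=8(91)=120

Yes: 29+91=120


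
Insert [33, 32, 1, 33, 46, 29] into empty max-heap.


Insert 33: [33]
Insert 32: [33, 32]
Insert 1: [33, 32, 1]
Insert 33: [33, 33, 1, 32]
Insert 46: [46, 33, 1, 32, 33]
Insert 29: [46, 33, 29, 32, 33, 1]

Final heap: [46, 33, 29, 32, 33, 1]


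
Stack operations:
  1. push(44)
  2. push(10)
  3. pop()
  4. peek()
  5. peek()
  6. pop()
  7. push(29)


push(44) -> [44]
push(10) -> [44, 10]
pop()->10, [44]
peek()->44
peek()->44
pop()->44, []
push(29) -> [29]

Final stack: [29]


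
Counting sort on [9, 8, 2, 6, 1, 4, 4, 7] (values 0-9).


Input: [9, 8, 2, 6, 1, 4, 4, 7]
Counts: [0, 1, 1, 0, 2, 0, 1, 1, 1, 1]

Sorted: [1, 2, 4, 4, 6, 7, 8, 9]


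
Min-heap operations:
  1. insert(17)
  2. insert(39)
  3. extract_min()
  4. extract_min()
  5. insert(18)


insert(17) -> [17]
insert(39) -> [17, 39]
extract_min()->17, [39]
extract_min()->39, []
insert(18) -> [18]

Final heap: [18]


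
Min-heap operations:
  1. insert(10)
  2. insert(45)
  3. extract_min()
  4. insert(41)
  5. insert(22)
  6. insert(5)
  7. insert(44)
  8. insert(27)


insert(10) -> [10]
insert(45) -> [10, 45]
extract_min()->10, [45]
insert(41) -> [41, 45]
insert(22) -> [22, 45, 41]
insert(5) -> [5, 22, 41, 45]
insert(44) -> [5, 22, 41, 45, 44]
insert(27) -> [5, 22, 27, 45, 44, 41]

Final heap: [5, 22, 27, 45, 44, 41]


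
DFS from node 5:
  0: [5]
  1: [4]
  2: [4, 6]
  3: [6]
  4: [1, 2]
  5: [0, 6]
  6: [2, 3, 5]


Visit 5, push [6, 0]
Visit 0, push []
Visit 6, push [3, 2]
Visit 2, push [4]
Visit 4, push [1]
Visit 1, push []
Visit 3, push []

DFS order: [5, 0, 6, 2, 4, 1, 3]


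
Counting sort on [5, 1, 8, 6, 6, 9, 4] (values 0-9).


Input: [5, 1, 8, 6, 6, 9, 4]
Counts: [0, 1, 0, 0, 1, 1, 2, 0, 1, 1]

Sorted: [1, 4, 5, 6, 6, 8, 9]


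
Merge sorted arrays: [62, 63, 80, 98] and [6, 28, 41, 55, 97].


Take 6 from B
Take 28 from B
Take 41 from B
Take 55 from B
Take 62 from A
Take 63 from A
Take 80 from A
Take 97 from B

Merged: [6, 28, 41, 55, 62, 63, 80, 97, 98]


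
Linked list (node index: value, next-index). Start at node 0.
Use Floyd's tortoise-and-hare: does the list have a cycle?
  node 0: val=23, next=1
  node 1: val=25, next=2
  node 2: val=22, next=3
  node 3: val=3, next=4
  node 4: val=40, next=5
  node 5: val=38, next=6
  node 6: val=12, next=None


Floyd's tortoise (slow, +1) and hare (fast, +2):
  init: slow=0, fast=0
  step 1: slow=1, fast=2
  step 2: slow=2, fast=4
  step 3: slow=3, fast=6
  step 4: fast -> None, no cycle

Cycle: no


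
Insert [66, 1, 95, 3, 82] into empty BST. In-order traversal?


Insert 66: root
Insert 1: L from 66
Insert 95: R from 66
Insert 3: L from 66 -> R from 1
Insert 82: R from 66 -> L from 95

In-order: [1, 3, 66, 82, 95]


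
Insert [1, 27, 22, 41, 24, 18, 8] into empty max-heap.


Insert 1: [1]
Insert 27: [27, 1]
Insert 22: [27, 1, 22]
Insert 41: [41, 27, 22, 1]
Insert 24: [41, 27, 22, 1, 24]
Insert 18: [41, 27, 22, 1, 24, 18]
Insert 8: [41, 27, 22, 1, 24, 18, 8]

Final heap: [41, 27, 22, 1, 24, 18, 8]


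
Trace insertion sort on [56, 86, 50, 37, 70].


Initial: [56, 86, 50, 37, 70]
Insert 86: [56, 86, 50, 37, 70]
Insert 50: [50, 56, 86, 37, 70]
Insert 37: [37, 50, 56, 86, 70]
Insert 70: [37, 50, 56, 70, 86]

Sorted: [37, 50, 56, 70, 86]


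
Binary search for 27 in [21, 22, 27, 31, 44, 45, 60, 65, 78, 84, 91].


Step 1: lo=0, hi=10, mid=5, val=45
Step 2: lo=0, hi=4, mid=2, val=27

Found at index 2


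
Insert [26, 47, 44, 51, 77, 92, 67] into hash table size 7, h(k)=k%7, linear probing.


Insert 26: h=5 -> slot 5
Insert 47: h=5, 1 probes -> slot 6
Insert 44: h=2 -> slot 2
Insert 51: h=2, 1 probes -> slot 3
Insert 77: h=0 -> slot 0
Insert 92: h=1 -> slot 1
Insert 67: h=4 -> slot 4

Table: [77, 92, 44, 51, 67, 26, 47]


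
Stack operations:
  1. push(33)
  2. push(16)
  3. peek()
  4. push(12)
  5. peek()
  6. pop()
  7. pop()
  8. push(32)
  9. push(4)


push(33) -> [33]
push(16) -> [33, 16]
peek()->16
push(12) -> [33, 16, 12]
peek()->12
pop()->12, [33, 16]
pop()->16, [33]
push(32) -> [33, 32]
push(4) -> [33, 32, 4]

Final stack: [33, 32, 4]


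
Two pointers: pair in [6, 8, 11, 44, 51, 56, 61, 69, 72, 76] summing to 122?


lo=0(6)+hi=9(76)=82
lo=1(8)+hi=9(76)=84
lo=2(11)+hi=9(76)=87
lo=3(44)+hi=9(76)=120
lo=4(51)+hi=9(76)=127
lo=4(51)+hi=8(72)=123
lo=4(51)+hi=7(69)=120
lo=5(56)+hi=7(69)=125
lo=5(56)+hi=6(61)=117

No pair found


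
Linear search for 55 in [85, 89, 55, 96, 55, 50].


i=0: 85!=55
i=1: 89!=55
i=2: 55==55 found!

Found at 2, 3 comps


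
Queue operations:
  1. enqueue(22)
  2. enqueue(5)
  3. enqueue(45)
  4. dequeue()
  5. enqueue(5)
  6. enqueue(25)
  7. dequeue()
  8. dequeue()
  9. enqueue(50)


enqueue(22) -> [22]
enqueue(5) -> [22, 5]
enqueue(45) -> [22, 5, 45]
dequeue()->22, [5, 45]
enqueue(5) -> [5, 45, 5]
enqueue(25) -> [5, 45, 5, 25]
dequeue()->5, [45, 5, 25]
dequeue()->45, [5, 25]
enqueue(50) -> [5, 25, 50]

Final queue: [5, 25, 50]


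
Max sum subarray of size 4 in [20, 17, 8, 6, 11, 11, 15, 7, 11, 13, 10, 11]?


[0:4]: 51
[1:5]: 42
[2:6]: 36
[3:7]: 43
[4:8]: 44
[5:9]: 44
[6:10]: 46
[7:11]: 41
[8:12]: 45

Max: 51 at [0:4]


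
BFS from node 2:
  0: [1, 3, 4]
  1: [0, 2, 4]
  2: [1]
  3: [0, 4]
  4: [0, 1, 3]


Visit 2, enqueue [1]
Visit 1, enqueue [0, 4]
Visit 0, enqueue [3]
Visit 4, enqueue []
Visit 3, enqueue []

BFS order: [2, 1, 0, 4, 3]


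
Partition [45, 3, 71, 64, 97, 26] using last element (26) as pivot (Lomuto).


Pivot: 26
  3 <= 26: swap -> [3, 45, 71, 64, 97, 26]
Place pivot at 1: [3, 26, 71, 64, 97, 45]

Partitioned: [3, 26, 71, 64, 97, 45]


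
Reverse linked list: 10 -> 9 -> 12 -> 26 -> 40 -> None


Step 1: curr=10, set curr.next=prev(None) | reversed so far: 10
Step 2: curr=9, set curr.next=prev(10) | reversed so far: 9 -> 10
Step 3: curr=12, set curr.next=prev(9) | reversed so far: 12 -> 9 -> 10
Step 4: curr=26, set curr.next=prev(12) | reversed so far: 26 -> 12 -> 9 -> 10
Step 5: curr=40, set curr.next=prev(26) | reversed so far: 40 -> 26 -> 12 -> 9 -> 10

40 -> 26 -> 12 -> 9 -> 10 -> None


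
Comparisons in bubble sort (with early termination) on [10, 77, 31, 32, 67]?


Algorithm: bubble sort (with early termination)
Input: [10, 77, 31, 32, 67]
Sorted: [10, 31, 32, 67, 77]

7


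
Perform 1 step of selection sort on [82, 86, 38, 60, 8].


Initial: [82, 86, 38, 60, 8]
Step 1: min=8 at 4
  Swap: [8, 86, 38, 60, 82]

After 1 step: [8, 86, 38, 60, 82]


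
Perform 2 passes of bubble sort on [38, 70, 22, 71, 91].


Initial: [38, 70, 22, 71, 91]
Pass 1: [38, 22, 70, 71, 91] (1 swaps)
Pass 2: [22, 38, 70, 71, 91] (1 swaps)

After 2 passes: [22, 38, 70, 71, 91]


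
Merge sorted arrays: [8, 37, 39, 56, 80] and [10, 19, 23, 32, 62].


Take 8 from A
Take 10 from B
Take 19 from B
Take 23 from B
Take 32 from B
Take 37 from A
Take 39 from A
Take 56 from A
Take 62 from B

Merged: [8, 10, 19, 23, 32, 37, 39, 56, 62, 80]


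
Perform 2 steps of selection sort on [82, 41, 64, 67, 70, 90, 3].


Initial: [82, 41, 64, 67, 70, 90, 3]
Step 1: min=3 at 6
  Swap: [3, 41, 64, 67, 70, 90, 82]
Step 2: min=41 at 1
  Swap: [3, 41, 64, 67, 70, 90, 82]

After 2 steps: [3, 41, 64, 67, 70, 90, 82]


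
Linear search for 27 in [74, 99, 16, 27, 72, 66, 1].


i=0: 74!=27
i=1: 99!=27
i=2: 16!=27
i=3: 27==27 found!

Found at 3, 4 comps


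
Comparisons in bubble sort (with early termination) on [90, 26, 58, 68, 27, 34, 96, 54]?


Algorithm: bubble sort (with early termination)
Input: [90, 26, 58, 68, 27, 34, 96, 54]
Sorted: [26, 27, 34, 54, 58, 68, 90, 96]

25


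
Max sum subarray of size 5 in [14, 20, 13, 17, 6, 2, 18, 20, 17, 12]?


[0:5]: 70
[1:6]: 58
[2:7]: 56
[3:8]: 63
[4:9]: 63
[5:10]: 69

Max: 70 at [0:5]


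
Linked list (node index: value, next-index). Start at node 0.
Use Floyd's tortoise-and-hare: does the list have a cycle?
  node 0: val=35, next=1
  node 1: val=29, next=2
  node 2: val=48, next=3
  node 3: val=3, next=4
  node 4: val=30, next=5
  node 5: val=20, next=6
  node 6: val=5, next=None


Floyd's tortoise (slow, +1) and hare (fast, +2):
  init: slow=0, fast=0
  step 1: slow=1, fast=2
  step 2: slow=2, fast=4
  step 3: slow=3, fast=6
  step 4: fast -> None, no cycle

Cycle: no


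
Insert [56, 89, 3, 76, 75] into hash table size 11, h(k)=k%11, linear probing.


Insert 56: h=1 -> slot 1
Insert 89: h=1, 1 probes -> slot 2
Insert 3: h=3 -> slot 3
Insert 76: h=10 -> slot 10
Insert 75: h=9 -> slot 9

Table: [None, 56, 89, 3, None, None, None, None, None, 75, 76]


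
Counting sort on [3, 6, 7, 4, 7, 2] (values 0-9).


Input: [3, 6, 7, 4, 7, 2]
Counts: [0, 0, 1, 1, 1, 0, 1, 2, 0, 0]

Sorted: [2, 3, 4, 6, 7, 7]


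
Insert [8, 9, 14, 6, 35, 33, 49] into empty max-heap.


Insert 8: [8]
Insert 9: [9, 8]
Insert 14: [14, 8, 9]
Insert 6: [14, 8, 9, 6]
Insert 35: [35, 14, 9, 6, 8]
Insert 33: [35, 14, 33, 6, 8, 9]
Insert 49: [49, 14, 35, 6, 8, 9, 33]

Final heap: [49, 14, 35, 6, 8, 9, 33]
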